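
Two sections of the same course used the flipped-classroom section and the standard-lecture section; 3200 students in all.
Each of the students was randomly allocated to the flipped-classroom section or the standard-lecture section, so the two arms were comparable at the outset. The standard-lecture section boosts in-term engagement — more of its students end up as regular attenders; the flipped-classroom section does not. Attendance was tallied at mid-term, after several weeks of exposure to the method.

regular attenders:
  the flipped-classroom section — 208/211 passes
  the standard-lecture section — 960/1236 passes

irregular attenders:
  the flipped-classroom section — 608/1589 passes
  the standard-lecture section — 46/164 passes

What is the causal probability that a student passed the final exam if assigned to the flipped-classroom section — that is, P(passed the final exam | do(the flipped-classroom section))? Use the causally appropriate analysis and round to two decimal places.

0.45

Mid-term attendance lies on the pathway teaching method → mid-term attendance → outcome, so adjusting for it blocks the indirect effect. For the total causal effect of teaching method, use the unadjusted pooled rates.
So P(outcome | do(the flipped-classroom section)) is just the pooled rate for the flipped-classroom section: 816/1800 = 0.453.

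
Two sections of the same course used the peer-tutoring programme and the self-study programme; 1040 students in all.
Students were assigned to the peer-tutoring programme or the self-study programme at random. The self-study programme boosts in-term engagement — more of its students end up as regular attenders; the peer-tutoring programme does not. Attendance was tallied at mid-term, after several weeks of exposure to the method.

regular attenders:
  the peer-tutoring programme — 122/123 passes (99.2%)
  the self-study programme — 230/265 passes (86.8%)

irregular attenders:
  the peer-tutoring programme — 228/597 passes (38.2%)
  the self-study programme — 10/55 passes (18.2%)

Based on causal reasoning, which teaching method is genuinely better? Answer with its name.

The distribution of mid-term attendance is itself part of what the teaching method does — it is an intermediate outcome. Holding it fixed would remove that part of the effect; the total effect is the pooled difference.
Pooled: the peer-tutoring programme 48.6% vs the self-study programme 75.0%; the self-study programme is higher overall.

the self-study programme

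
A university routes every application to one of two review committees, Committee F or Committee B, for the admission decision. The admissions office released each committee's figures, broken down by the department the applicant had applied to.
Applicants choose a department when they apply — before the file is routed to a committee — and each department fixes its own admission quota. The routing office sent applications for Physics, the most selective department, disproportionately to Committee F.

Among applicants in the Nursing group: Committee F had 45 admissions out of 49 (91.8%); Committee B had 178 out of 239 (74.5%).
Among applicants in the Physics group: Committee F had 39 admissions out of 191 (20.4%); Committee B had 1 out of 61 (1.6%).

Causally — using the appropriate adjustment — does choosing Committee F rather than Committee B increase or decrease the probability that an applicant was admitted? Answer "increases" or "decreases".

increases

Department satisfies the back-door criterion: it is not a descendant of the review committee, and it blocks the spurious path from review committee to outcome. Adjusting for it (i.e., using the within-department rates) gives the causal effect.
Within each level — Nursing: 91.8% vs 74.5%; Physics: 20.4% vs 1.6% — Committee F is higher every time.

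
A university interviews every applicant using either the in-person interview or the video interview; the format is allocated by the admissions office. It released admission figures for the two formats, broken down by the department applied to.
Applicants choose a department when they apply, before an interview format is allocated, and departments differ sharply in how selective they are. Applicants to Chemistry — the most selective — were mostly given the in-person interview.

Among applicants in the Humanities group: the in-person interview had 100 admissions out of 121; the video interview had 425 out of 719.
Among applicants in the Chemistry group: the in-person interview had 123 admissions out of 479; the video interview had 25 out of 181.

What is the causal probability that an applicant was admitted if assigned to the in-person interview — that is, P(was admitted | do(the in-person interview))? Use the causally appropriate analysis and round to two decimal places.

0.58

Here department is a common cause — it drives both which interview format a case falls under and the outcome. The crude comparison mixes populations; the stratum-specific rates are the causally relevant ones.
Standardising the in-person interview to the population department mix: 0.560·100/121 + 0.440·123/479 = 0.576.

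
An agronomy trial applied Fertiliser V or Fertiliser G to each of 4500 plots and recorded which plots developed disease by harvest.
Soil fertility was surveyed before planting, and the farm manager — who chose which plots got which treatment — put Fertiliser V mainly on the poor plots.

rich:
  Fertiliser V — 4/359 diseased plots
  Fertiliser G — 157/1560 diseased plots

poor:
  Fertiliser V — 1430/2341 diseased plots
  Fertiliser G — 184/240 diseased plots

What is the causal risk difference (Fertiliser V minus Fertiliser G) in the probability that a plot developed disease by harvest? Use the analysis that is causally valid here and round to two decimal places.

Fertiliser V is lower inside every soil fertility stratum but Fertiliser G is lower in aggregate. Whether to stratify depends on how soil fertility relates to the fertiliser.
Soil fertility differs across fertilisers for reasons unrelated to any effect of the fertiliser itself, and it separately predicts the outcome — a classic confounder. We must compare within soil fertility levels.
Adjusting over the population distribution of soil fertility: 0.426·(0.011−0.101) + 0.574·(0.611−0.767) = -0.128.

-0.13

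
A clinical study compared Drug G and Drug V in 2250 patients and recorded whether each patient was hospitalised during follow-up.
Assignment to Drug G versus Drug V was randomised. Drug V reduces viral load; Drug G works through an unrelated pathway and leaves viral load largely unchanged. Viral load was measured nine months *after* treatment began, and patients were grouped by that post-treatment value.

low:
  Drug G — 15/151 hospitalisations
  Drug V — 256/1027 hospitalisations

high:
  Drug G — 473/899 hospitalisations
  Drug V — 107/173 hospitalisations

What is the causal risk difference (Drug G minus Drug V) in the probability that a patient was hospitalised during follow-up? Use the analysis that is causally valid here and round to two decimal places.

+0.16

Viral load lies on the pathway drug → viral load → outcome, so adjusting for it blocks the indirect effect. For the total causal effect of drug, use the unadjusted pooled rates.
The causal difference is the pooled difference: 0.465 − 0.302 = +0.162.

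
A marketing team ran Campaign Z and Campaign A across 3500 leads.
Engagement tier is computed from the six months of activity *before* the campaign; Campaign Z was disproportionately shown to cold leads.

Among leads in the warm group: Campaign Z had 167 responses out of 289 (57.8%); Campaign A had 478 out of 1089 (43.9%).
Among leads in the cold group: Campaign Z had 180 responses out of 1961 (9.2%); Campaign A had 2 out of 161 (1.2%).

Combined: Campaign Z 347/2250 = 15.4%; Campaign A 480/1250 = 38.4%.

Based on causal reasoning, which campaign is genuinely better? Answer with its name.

The engagement tier-specific comparison favours Campaign Z throughout, but the pooled figures favour Campaign A. The question is whether to condition on engagement tier.
Since engagement tier is a pre-existing factor (not a product of the campaign) and it affects the outcome on its own, it is a confounder. The stratified rates, not the pooled rate, identify the causal effect.
Within each level — warm: 57.8% vs 43.9%; cold: 9.2% vs 1.2% — Campaign Z is higher every time.

Campaign Z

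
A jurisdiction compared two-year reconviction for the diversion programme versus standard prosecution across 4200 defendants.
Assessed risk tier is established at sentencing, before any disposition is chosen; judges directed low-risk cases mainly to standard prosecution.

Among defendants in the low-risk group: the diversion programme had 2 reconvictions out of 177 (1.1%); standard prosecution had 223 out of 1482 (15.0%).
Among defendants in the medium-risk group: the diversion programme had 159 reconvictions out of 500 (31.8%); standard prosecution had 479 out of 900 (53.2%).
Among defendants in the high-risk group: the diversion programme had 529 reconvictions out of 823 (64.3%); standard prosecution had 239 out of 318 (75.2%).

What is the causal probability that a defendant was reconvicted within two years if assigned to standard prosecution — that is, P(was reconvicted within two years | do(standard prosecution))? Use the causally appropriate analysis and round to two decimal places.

Assessed risk tier differs across dispositions for reasons unrelated to any effect of the disposition itself, and it separately predicts the outcome — a classic confounder. We must compare within assessed risk tier levels.
Standardising standard prosecution to the population assessed risk tier mix: 0.395·223/1482 + 0.333·479/900 + 0.272·239/318 = 0.441.

0.44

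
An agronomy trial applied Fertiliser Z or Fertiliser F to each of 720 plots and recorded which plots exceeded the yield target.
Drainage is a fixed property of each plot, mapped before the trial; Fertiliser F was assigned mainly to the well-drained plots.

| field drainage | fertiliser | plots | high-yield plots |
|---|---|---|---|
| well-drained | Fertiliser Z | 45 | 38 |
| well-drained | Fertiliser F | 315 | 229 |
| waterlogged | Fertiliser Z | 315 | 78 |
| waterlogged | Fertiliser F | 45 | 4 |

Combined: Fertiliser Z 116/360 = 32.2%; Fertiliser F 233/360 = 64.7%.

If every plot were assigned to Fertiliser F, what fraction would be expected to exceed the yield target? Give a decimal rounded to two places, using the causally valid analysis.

0.41

The imbalance in field drainage arose from how plots were allocated, not from anything the fertiliser did; and field drainage independently affects the outcome. The pooled gap is confounded — condition on field drainage.
Standardising Fertiliser F to the population field drainage mix: 0.500·229/315 + 0.500·4/45 = 0.408.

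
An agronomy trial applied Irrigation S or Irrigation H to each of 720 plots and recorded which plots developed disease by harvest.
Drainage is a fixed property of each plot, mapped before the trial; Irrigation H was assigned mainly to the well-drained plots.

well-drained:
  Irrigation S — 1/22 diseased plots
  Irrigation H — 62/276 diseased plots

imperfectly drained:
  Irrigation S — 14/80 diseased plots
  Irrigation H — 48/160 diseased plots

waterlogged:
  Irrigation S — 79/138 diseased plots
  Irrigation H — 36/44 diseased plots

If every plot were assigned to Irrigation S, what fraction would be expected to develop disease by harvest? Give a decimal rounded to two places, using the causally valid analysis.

Irrigation S is lower inside every field drainage stratum but Irrigation H is lower in aggregate. Whether to stratify depends on how field drainage relates to the irrigation.
Field drainage differs across irrigations for reasons unrelated to any effect of the irrigation itself, and it separately predicts the outcome — a classic confounder. We must compare within field drainage levels.
Standardising Irrigation S to the population field drainage mix: 0.414·1/22 + 0.333·14/80 + 0.253·79/138 = 0.222.

0.22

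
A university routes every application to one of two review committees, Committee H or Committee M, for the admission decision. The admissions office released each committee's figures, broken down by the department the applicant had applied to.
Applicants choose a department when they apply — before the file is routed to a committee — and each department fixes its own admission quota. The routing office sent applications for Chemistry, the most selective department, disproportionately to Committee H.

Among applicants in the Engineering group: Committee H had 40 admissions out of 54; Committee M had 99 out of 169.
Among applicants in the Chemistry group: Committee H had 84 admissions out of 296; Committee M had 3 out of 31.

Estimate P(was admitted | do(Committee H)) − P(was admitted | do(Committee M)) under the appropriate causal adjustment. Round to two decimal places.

Department is set before the review committee has any effect — it is not caused by the review committee — and it independently drives the outcome. That makes it a confounder, so the causal comparison is within department levels.
Adjusting over the population distribution of department: 0.405·(0.741−0.586) + 0.595·(0.284−0.097) = +0.174.

+0.17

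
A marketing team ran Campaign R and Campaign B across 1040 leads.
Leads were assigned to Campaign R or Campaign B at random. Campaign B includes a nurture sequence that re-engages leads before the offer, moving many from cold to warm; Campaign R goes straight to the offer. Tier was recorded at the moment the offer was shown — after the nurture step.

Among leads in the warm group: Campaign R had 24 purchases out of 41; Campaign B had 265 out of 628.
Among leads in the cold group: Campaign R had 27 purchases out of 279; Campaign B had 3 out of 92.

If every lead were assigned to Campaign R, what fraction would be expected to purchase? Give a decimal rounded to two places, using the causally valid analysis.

Engagement tier lies on the pathway campaign → engagement tier → outcome, so adjusting for it blocks the indirect effect. For the total causal effect of campaign, use the unadjusted pooled rates.
So P(outcome | do(Campaign R)) is just the pooled rate for Campaign R: 51/320 = 0.159.

0.16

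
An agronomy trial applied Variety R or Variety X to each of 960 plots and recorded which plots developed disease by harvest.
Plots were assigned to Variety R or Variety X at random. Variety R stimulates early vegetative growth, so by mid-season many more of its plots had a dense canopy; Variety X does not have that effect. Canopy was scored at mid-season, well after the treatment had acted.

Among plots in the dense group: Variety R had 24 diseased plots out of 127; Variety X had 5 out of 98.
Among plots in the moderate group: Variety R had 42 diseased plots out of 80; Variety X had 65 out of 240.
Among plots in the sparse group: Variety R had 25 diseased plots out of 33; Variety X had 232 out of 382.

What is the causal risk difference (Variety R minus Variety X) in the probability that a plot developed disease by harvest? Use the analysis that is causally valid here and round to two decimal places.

Mid-season canopy is downstream of the variety. One should not condition on a consequence of treatment, so the overall rates are the right comparison.
The causal difference is the pooled difference: 0.379 − 0.419 = -0.040.

-0.04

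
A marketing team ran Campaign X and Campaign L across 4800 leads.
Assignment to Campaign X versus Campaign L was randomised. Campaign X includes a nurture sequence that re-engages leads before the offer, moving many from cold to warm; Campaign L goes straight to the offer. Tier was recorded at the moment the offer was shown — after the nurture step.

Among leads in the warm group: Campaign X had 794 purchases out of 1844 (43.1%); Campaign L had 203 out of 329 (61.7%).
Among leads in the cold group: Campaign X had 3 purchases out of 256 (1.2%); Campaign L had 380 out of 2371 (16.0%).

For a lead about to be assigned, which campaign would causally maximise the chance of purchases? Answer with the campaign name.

Campaign L is higher inside every engagement tier stratum but Campaign X is higher in aggregate. Whether to stratify depends on how engagement tier relates to the campaign.
Engagement tier here is a post-treatment variable shaped by the campaign; conditioning on it would introduce bias rather than remove it. The overall comparison is the causal one.
Pooled: Campaign X 38.0% vs Campaign L 21.6%; Campaign X is higher overall.

Campaign X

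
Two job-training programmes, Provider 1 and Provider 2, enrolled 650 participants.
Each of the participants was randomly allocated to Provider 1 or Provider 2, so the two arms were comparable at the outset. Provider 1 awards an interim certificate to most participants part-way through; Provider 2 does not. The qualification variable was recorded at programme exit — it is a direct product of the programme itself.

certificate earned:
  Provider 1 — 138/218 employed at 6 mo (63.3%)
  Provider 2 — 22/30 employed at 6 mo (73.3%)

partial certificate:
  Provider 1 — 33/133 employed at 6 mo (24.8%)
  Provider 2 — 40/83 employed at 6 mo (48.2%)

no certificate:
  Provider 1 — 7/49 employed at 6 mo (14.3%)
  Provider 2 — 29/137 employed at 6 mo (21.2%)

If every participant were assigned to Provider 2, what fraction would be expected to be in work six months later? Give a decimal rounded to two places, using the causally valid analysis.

The qualification attained during the programme-specific comparison favours Provider 2 throughout, but the pooled figures favour Provider 1. The question is whether to condition on qualification attained during the programme.
Because the programme influences qualification attained during the programme, qualification attained during the programme is a post-treatment mediator, not a confounder. Stratifying on it would bias the estimate; the causal effect is the crude pooled difference.
So P(outcome | do(Provider 2)) is just the pooled rate for Provider 2: 91/250 = 0.364.

0.36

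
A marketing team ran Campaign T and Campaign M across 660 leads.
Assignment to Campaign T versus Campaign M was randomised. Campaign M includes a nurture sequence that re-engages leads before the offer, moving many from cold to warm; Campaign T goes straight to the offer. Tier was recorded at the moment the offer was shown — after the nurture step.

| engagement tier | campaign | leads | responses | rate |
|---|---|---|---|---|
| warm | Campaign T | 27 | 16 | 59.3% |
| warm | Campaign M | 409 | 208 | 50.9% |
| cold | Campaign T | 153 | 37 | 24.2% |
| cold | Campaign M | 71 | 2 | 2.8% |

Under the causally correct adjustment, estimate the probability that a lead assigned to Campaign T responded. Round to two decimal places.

Stratifying would compare campaigns among leads the campaigns themselves sorted into engagement tier groups — a form of selection on an intermediate. The unconditioned pooled rates give the total causal effect.
So P(outcome | do(Campaign T)) is just the pooled rate for Campaign T: 53/180 = 0.294.

0.29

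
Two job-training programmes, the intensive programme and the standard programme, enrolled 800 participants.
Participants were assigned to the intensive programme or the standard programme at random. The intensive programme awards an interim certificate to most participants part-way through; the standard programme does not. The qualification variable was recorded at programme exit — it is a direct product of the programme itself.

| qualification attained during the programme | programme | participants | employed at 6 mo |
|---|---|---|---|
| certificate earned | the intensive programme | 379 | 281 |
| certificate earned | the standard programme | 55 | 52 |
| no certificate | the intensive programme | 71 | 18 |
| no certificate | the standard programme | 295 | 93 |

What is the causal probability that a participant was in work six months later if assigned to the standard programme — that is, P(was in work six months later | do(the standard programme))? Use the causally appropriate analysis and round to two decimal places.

0.41

Within every qualification attained during the programme level the standard programme has the higher rate, yet pooled the intensive programme does — Simpson's reversal.
Qualification attained during the programme lies on the pathway programme → qualification attained during the programme → outcome, so adjusting for it blocks the indirect effect. For the total causal effect of programme, use the unadjusted pooled rates.
So P(outcome | do(the standard programme)) is just the pooled rate for the standard programme: 145/350 = 0.414.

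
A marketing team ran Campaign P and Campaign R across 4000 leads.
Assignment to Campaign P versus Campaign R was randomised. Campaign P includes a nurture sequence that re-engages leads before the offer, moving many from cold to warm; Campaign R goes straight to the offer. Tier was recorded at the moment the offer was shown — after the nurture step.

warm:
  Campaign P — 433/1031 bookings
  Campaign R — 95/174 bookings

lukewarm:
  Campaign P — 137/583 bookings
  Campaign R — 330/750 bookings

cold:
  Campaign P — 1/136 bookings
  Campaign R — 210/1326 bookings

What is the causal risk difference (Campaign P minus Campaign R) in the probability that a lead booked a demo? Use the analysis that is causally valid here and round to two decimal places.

+0.04

Within every engagement tier level Campaign R has the higher rate, yet pooled Campaign P does — Simpson's reversal.
Engagement tier here is a post-treatment variable shaped by the campaign; conditioning on it would introduce bias rather than remove it. The overall comparison is the causal one.
The causal difference is the pooled difference: 0.326 − 0.282 = +0.044.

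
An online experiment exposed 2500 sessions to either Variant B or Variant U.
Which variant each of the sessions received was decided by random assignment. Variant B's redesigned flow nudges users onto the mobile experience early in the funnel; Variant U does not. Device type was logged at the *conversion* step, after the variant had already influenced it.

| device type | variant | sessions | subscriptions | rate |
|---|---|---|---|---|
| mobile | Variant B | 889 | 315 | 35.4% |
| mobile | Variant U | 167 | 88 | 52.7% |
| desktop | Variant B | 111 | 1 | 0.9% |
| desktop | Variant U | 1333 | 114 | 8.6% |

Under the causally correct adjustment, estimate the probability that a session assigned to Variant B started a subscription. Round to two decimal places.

0.32

Within every device type level Variant U has the higher rate, yet pooled Variant B does — Simpson's reversal.
Device type is recorded after the variant and is itself shifted by it — it sits on the causal path from variant to outcome. Conditioning on a mediator would strip out part of the effect we want; the pooled comparison gives the total causal effect.
So P(outcome | do(Variant B)) is just the pooled rate for Variant B: 316/1000 = 0.316.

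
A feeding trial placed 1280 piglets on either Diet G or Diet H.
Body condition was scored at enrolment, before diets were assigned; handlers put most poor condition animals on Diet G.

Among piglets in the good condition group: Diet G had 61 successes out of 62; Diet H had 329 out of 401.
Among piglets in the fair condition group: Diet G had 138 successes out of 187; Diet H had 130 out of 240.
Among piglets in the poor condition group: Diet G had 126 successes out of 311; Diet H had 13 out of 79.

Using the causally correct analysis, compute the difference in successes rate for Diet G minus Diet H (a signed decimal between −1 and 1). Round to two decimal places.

Since starting body condition is a pre-existing factor (not a product of the diet) and it affects the outcome on its own, it is a confounder. The stratified rates, not the pooled rate, identify the causal effect.
Adjusting over the population distribution of starting body condition: 0.362·(0.984−0.820) + 0.334·(0.738−0.542) + 0.305·(0.405−0.165) = +0.198.

+0.20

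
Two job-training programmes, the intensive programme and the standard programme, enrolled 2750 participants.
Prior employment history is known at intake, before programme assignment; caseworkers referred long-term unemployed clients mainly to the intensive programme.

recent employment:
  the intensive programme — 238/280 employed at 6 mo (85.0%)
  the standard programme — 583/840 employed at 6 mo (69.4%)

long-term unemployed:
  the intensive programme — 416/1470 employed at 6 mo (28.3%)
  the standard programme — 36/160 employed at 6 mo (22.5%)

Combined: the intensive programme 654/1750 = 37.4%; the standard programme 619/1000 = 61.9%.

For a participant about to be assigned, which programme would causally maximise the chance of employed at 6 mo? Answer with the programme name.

the intensive programme

Nothing the programme does changes prior employment history; the imbalance is an allocation artefact. With prior employment history also predicting the outcome, the pooled figure is confounded, and the within-stratum comparison is the causal one.
Within each level — recent employment: 85.0% vs 69.4%; long-term unemployed: 28.3% vs 22.5% — the intensive programme is higher every time.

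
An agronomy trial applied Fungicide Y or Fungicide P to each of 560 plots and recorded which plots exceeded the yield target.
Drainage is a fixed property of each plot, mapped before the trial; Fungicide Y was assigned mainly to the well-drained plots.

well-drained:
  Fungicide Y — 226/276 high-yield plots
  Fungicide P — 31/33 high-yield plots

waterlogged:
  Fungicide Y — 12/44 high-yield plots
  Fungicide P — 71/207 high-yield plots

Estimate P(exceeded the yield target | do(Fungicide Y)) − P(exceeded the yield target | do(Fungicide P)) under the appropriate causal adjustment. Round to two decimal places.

-0.10

Field drainage differs across fungicides for reasons unrelated to any effect of the fungicide itself, and it separately predicts the outcome — a classic confounder. We must compare within field drainage levels.
Adjusting over the population distribution of field drainage: 0.552·(0.819−0.939) + 0.448·(0.273−0.343) = -0.098.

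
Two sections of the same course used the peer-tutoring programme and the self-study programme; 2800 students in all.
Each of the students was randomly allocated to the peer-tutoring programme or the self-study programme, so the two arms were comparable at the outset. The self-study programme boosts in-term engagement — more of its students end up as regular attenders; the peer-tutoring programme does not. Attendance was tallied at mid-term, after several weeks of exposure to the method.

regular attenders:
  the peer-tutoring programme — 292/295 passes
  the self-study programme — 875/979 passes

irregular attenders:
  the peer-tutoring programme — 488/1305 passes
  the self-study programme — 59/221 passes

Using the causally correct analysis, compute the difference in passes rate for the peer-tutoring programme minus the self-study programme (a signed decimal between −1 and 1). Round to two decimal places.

-0.29

Stratifying would compare teaching methods among students the teaching methods themselves sorted into mid-term attendance groups — a form of selection on an intermediate. The unconditioned pooled rates give the total causal effect.
The causal difference is the pooled difference: 0.487 − 0.778 = -0.291.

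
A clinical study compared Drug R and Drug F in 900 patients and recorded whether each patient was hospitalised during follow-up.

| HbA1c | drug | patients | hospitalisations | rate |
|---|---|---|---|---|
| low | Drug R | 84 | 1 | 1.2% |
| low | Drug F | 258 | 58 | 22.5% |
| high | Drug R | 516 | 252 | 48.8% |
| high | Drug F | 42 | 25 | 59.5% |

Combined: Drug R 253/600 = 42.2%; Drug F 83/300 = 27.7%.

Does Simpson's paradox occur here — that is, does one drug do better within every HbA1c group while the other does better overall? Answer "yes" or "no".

yes

Within each HbA1c level (low 1.2% vs 22.5%; high 48.8% vs 59.5%), Drug R has the lower rate every time. Pooled: 42.2% vs 27.7% — Drug F has the lower rate overall. The two comparisons disagree.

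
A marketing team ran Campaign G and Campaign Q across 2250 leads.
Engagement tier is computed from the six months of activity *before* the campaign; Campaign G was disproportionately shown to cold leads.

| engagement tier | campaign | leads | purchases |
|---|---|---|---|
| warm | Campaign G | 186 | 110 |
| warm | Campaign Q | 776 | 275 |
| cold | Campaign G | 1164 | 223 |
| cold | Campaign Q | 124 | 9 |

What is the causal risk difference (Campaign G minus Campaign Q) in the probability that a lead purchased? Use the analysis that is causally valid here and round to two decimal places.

Campaign G is higher inside every engagement tier stratum but Campaign Q is higher in aggregate. Whether to stratify depends on how engagement tier relates to the campaign.
The imbalance in engagement tier arose from how leads were allocated, not from anything the campaign did; and engagement tier independently affects the outcome. The pooled gap is confounded — condition on engagement tier.
Adjusting over the population distribution of engagement tier: 0.428·(0.591−0.354) + 0.572·(0.192−0.073) = +0.169.

+0.17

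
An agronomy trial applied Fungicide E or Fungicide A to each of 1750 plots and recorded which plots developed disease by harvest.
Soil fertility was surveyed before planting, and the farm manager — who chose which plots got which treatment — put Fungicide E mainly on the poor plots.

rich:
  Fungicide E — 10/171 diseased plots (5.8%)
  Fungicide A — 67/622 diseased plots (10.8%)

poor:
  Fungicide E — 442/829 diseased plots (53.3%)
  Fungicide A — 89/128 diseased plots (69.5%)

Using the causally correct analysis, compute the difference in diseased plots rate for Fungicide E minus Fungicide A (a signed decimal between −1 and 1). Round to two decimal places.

The soil fertility-specific comparison favours Fungicide E throughout, but the pooled figures favour Fungicide A. The question is whether to condition on soil fertility.
Soil fertility satisfies the back-door criterion: it is not a descendant of the fungicide, and it blocks the spurious path from fungicide to outcome. Adjusting for it (i.e., using the within-soil fertility rates) gives the causal effect.
Adjusting over the population distribution of soil fertility: 0.453·(0.058−0.108) + 0.547·(0.533−0.695) = -0.111.

-0.11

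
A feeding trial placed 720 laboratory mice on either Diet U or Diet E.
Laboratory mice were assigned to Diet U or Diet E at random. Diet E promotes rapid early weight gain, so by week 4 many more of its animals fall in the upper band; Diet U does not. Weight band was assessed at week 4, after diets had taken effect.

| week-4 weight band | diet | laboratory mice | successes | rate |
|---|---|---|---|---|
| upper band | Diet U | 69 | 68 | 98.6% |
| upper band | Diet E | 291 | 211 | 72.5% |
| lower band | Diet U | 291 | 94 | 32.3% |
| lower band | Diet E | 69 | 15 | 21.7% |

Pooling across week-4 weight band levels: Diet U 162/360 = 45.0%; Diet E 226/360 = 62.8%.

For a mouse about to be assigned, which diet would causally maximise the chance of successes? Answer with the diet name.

Diet E

Diet U is higher inside every week-4 weight band stratum but Diet E is higher in aggregate. Whether to stratify depends on how week-4 weight band relates to the diet.
Week-4 weight band is recorded after the diet and is itself shifted by it — it sits on the causal path from diet to outcome. Conditioning on a mediator would strip out part of the effect we want; the pooled comparison gives the total causal effect.
Pooled: Diet U 45.0% vs Diet E 62.8%; Diet E is higher overall.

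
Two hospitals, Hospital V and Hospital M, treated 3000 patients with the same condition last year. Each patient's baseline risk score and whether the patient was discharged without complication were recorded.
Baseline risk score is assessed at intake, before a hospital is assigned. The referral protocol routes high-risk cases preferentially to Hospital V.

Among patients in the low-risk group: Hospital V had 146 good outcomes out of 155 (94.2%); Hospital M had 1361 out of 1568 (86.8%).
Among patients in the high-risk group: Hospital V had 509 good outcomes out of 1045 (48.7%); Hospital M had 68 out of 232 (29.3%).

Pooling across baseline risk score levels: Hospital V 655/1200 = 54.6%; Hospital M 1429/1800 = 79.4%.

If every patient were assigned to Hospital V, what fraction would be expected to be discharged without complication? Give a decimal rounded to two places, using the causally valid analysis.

Hospital V is higher inside every baseline risk score stratum but Hospital M is higher in aggregate. Whether to stratify depends on how baseline risk score relates to the hospital.
The imbalance in baseline risk score arose from how patients were allocated, not from anything the hospital did; and baseline risk score independently affects the outcome. The pooled gap is confounded — condition on baseline risk score.
Standardising Hospital V to the population baseline risk score mix: 0.574·146/155 + 0.426·509/1045 = 0.748.

0.75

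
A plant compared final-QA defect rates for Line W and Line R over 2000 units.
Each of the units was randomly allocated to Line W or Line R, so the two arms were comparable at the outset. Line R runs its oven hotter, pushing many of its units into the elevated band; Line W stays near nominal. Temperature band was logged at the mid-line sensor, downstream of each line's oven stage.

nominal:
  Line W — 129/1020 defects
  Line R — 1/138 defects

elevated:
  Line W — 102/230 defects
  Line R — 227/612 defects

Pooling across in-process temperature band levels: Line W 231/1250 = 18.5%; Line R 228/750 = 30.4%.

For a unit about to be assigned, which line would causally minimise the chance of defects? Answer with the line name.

Because the line influences in-process temperature band, in-process temperature band is a post-treatment mediator, not a confounder. Stratifying on it would bias the estimate; the causal effect is the crude pooled difference.
Pooled: Line W 18.5% vs Line R 30.4%; Line W is lower overall.

Line W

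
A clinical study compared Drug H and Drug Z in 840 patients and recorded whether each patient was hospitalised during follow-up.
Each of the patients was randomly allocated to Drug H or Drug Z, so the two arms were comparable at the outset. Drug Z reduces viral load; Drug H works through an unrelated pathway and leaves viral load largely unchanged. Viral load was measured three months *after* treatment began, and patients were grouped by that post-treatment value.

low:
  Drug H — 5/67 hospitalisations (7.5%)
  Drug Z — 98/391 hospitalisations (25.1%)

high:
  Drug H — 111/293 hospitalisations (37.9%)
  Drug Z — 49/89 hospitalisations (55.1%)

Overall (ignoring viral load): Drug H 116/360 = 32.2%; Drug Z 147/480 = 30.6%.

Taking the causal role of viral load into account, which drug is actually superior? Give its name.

The stratified and pooled comparisons disagree (Drug H wins within each viral load; Drug Z wins overall), so the answer turns on the causal role of viral load.
Viral load is downstream of the drug. One should not condition on a consequence of treatment, so the overall rates are the right comparison.
Pooled: Drug H 32.2% vs Drug Z 30.6%; Drug Z is lower overall.

Drug Z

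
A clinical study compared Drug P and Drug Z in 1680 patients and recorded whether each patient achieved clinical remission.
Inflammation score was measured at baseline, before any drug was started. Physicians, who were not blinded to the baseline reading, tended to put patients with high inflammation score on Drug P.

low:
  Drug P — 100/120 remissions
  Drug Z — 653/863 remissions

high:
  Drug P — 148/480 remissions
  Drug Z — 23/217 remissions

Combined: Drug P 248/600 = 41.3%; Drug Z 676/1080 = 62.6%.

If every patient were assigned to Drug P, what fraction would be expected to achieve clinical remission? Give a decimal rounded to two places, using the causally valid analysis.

Drug P is higher inside every inflammation score stratum but Drug Z is higher in aggregate. Whether to stratify depends on how inflammation score relates to the drug.
Inflammation score is set before the drug has any effect — it is not caused by the drug — and it independently drives the outcome. That makes it a confounder, so the causal comparison is within inflammation score levels.
Standardising Drug P to the population inflammation score mix: 0.585·100/120 + 0.415·148/480 = 0.616.

0.62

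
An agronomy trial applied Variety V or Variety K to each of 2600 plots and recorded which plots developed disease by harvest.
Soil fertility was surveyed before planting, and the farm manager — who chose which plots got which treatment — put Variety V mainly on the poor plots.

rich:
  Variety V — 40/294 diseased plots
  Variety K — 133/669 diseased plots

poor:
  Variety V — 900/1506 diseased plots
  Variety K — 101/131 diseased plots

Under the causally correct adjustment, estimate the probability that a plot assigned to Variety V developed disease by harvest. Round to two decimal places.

Variety V is lower inside every soil fertility stratum but Variety K is lower in aggregate. Whether to stratify depends on how soil fertility relates to the variety.
Since soil fertility is a pre-existing factor (not a product of the variety) and it affects the outcome on its own, it is a confounder. The stratified rates, not the pooled rate, identify the causal effect.
Standardising Variety V to the population soil fertility mix: 0.370·40/294 + 0.630·900/1506 = 0.427.

0.43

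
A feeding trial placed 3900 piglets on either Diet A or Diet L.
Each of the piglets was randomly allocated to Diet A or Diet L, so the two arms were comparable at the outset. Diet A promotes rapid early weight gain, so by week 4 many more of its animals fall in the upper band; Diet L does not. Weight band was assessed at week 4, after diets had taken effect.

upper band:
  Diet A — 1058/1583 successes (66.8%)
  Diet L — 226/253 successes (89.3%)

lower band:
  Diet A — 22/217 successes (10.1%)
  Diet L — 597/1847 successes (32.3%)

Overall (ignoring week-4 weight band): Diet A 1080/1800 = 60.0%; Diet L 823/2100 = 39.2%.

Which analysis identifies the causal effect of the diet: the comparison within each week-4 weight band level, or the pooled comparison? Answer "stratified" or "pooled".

Within every week-4 weight band level Diet L has the higher rate, yet pooled Diet A does — Simpson's reversal.
Stratifying would compare diets among piglets the diets themselves sorted into week-4 weight band groups — a form of selection on an intermediate. The unconditioned pooled rates give the total causal effect.
Pooled: Diet A 60.0% vs Diet L 39.2%; Diet A is higher overall.

pooled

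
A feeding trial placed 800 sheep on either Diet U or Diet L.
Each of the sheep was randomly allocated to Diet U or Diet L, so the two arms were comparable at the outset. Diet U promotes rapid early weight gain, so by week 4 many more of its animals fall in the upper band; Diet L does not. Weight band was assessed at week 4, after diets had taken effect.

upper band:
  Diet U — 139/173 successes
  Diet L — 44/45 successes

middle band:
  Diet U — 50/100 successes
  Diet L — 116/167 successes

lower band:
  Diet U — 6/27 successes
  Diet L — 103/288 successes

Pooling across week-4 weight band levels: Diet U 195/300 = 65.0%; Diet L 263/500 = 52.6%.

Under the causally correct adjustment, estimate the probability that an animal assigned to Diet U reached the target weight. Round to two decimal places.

Week-4 weight band is downstream of the diet. One should not condition on a consequence of treatment, so the overall rates are the right comparison.
So P(outcome | do(Diet U)) is just the pooled rate for Diet U: 195/300 = 0.650.

0.65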